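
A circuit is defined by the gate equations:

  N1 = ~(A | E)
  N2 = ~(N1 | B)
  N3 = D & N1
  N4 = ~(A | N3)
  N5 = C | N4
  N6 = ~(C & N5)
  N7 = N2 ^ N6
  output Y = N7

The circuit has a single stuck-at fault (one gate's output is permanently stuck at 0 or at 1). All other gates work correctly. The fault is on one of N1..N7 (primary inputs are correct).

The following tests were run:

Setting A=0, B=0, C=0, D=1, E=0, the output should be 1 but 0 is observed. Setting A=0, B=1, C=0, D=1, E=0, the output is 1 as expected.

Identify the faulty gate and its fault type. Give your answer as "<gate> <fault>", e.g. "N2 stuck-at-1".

Fault-free values for test 1 (A=0, B=0, C=0, D=1, E=0): N1=1, N2=0, N3=1, N4=0, N5=0, N6=1, N7=1, giving Y=1. Observed 0.
Test 1: faults giving observed 0 are {N1 stuck-at-0, N2 stuck-at-1, N6 stuck-at-0, N7 stuck-at-0}.
Test 2 (A=0, B=1, C=0, D=1, E=0): fault-free N1=1, N2=0, N3=1, N4=0, N5=0, N6=1, N7=1 → 1; observed 1. Eliminates N2 stuck-at-1, N6 stuck-at-0, N7 stuck-at-0.
Only N1 stuck-at-0 is consistent with every test.

N1 stuck-at-0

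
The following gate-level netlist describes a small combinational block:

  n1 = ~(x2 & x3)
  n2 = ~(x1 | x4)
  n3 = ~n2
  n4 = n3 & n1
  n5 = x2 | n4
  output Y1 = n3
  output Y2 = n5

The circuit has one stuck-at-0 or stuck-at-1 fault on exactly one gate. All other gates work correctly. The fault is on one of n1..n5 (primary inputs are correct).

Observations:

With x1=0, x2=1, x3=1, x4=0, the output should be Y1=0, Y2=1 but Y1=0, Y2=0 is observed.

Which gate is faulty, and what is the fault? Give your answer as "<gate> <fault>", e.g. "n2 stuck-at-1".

n5 stuck-at-0

Fault-free values for test 1 (x1=0, x2=1, x3=1, x4=0): n1=0, n2=1, n3=0, n4=0, n5=1, giving Y1=0, Y2=1. Observed Y1=0, Y2=0.
Test 1: faults giving observed Y1=0, Y2=0 are {n5 stuck-at-0}.
Only n5 stuck-at-0 is consistent with every test.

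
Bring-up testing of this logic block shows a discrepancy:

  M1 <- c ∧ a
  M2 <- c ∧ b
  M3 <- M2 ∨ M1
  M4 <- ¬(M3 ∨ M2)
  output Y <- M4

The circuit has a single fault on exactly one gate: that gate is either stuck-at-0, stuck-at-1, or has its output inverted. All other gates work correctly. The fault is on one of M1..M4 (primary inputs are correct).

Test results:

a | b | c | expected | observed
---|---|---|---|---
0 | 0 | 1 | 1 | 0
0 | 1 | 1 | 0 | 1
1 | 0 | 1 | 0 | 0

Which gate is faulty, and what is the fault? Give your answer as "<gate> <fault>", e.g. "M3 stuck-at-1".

M2 inverted output

Fault-free values for test 1 (a=0, b=0, c=1): M1=0, M2=0, M3=0, M4=1, giving Y=1. Observed 0.
Test 1: faults giving observed 0 are {M1 stuck-at-1, M1 inverted output, M2 stuck-at-1, M2 inverted output, M3 stuck-at-1, M3 inverted output, M4 stuck-at-0, M4 inverted output}.
Test 2 (a=0, b=1, c=1): fault-free M1=0, M2=1, M3=1, M4=0 → 0; observed 1. Eliminates M1 stuck-at-1, M1 inverted output, M2 stuck-at-1, M3 stuck-at-1, M3 inverted output, M4 stuck-at-0.
Test 3 (a=1, b=0, c=1): fault-free M1=1, M2=0, M3=1, M4=0 → 0; observed 0. Eliminates M4 inverted output.
Only M2 inverted output is consistent with every test.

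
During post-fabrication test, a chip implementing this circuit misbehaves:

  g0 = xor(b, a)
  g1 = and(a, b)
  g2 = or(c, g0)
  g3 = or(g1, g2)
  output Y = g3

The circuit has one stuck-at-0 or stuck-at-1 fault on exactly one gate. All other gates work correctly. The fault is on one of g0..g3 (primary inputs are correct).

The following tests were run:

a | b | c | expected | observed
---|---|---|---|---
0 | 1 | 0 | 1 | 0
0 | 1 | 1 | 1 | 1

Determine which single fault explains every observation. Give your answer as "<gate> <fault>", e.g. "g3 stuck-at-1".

Fault-free values for test 1 (a=0, b=1, c=0): g0=1, g1=0, g2=1, g3=1, giving Y=1. Observed 0.
Test 1: faults giving observed 0 are {g0 stuck-at-0, g2 stuck-at-0, g3 stuck-at-0}.
Test 2 (a=0, b=1, c=1): fault-free g0=1, g1=0, g2=1, g3=1 → 1; observed 1. Eliminates g2 stuck-at-0, g3 stuck-at-0.
Only g0 stuck-at-0 is consistent with every test.

g0 stuck-at-0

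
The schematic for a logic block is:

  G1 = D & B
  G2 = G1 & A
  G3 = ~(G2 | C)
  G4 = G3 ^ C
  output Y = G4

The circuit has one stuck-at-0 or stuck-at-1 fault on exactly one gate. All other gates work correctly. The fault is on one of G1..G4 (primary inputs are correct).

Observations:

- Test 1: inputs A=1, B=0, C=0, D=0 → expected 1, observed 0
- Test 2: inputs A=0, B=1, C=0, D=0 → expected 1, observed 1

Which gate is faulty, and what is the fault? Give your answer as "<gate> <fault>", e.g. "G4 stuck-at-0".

G1 stuck-at-1

Fault-free values for test 1 (A=1, B=0, C=0, D=0): G1=0, G2=0, G3=1, G4=1, giving Y=1. Observed 0.
Test 1: faults giving observed 0 are {G1 stuck-at-1, G2 stuck-at-1, G3 stuck-at-0, G4 stuck-at-0}.
Test 2 (A=0, B=1, C=0, D=0): fault-free G1=0, G2=0, G3=1, G4=1 → 1; observed 1. Eliminates G2 stuck-at-1, G3 stuck-at-0, G4 stuck-at-0.
Only G1 stuck-at-1 is consistent with every test.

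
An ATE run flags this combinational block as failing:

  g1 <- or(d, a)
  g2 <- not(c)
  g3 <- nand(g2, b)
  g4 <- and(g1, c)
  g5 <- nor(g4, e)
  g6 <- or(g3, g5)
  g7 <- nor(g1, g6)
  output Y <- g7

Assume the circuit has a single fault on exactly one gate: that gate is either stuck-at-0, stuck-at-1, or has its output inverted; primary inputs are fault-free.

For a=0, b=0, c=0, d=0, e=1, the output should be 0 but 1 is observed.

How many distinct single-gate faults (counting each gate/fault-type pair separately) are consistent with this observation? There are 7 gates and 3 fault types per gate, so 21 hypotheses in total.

6

Fault-free: g1=0, g2=1, g3=1, g4=0, g5=0, g6=1, g7=0 → 0. Observed 1.
  g1: none of the 3 fault types match ✗
  g2: none of the 3 fault types match ✗
  g3: stuck-at-0, inverted output ✓; others ✗
  g4: none of the 3 fault types match ✗
  g5: none of the 3 fault types match ✗
  g6: stuck-at-0, inverted output ✓; others ✗
  g7: stuck-at-1, inverted output ✓; others ✗
Consistent faults: {g3 stuck-at-0, g3 inverted output, g6 stuck-at-0, g6 inverted output, g7 stuck-at-1, g7 inverted output} — 6 in all.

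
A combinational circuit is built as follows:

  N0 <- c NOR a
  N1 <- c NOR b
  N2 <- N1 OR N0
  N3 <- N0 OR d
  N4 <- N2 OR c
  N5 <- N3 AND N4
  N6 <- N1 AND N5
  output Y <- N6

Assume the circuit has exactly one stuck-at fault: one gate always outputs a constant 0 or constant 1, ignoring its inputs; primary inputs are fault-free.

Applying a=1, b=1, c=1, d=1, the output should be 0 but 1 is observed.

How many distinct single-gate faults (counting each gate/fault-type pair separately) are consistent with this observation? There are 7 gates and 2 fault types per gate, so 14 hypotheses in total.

Fault-free: N0=0, N1=0, N2=0, N3=1, N4=1, N5=1, N6=0 → 0. Observed 1.
  N0 stuck-at-0: output 0 ✗
  N0 stuck-at-1: output 0 ✗
  N1 stuck-at-0: output 0 ✗
  N1 stuck-at-1: output 1 ✓
  N2 stuck-at-0: output 0 ✗
  N2 stuck-at-1: output 0 ✗
  N3 stuck-at-0: output 0 ✗
  N3 stuck-at-1: output 0 ✗
  N4 stuck-at-0: output 0 ✗
  N4 stuck-at-1: output 0 ✗
  N5 stuck-at-0: output 0 ✗
  N5 stuck-at-1: output 0 ✗
  N6 stuck-at-0: output 0 ✗
  N6 stuck-at-1: output 1 ✓
Consistent faults: {N1 stuck-at-1, N6 stuck-at-1} — 2 in all.

2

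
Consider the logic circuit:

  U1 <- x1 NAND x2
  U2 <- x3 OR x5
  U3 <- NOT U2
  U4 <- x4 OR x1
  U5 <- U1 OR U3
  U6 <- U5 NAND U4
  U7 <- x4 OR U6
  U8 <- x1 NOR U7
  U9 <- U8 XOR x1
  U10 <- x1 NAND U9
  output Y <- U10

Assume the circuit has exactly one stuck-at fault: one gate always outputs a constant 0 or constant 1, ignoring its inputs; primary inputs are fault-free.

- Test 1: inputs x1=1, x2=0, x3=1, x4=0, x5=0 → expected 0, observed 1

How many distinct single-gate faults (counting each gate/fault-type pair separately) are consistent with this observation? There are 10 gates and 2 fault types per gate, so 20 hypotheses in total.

3

Fault-free: U1=1, U2=1, U3=0, U4=1, U5=1, U6=0, U7=0, U8=0, U9=1, U10=0 → 0. Observed 1.
  U1: none of the 2 fault types match ✗
  U2: none of the 2 fault types match ✗
  U3: none of the 2 fault types match ✗
  U4: none of the 2 fault types match ✗
  U5: none of the 2 fault types match ✗
  U6: none of the 2 fault types match ✗
  U7: none of the 2 fault types match ✗
  U8: stuck-at-1 ✓; others ✗
  U9: stuck-at-0 ✓; others ✗
  U10: stuck-at-1 ✓; others ✗
Consistent faults: {U8 stuck-at-1, U9 stuck-at-0, U10 stuck-at-1} — 3 in all.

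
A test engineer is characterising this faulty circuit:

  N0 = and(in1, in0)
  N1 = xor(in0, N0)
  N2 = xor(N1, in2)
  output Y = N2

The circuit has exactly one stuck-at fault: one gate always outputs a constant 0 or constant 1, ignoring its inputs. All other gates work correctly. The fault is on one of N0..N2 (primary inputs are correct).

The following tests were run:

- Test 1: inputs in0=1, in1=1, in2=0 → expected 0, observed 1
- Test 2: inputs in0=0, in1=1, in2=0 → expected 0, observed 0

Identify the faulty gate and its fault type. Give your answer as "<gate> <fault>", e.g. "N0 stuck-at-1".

N0 stuck-at-0

Fault-free values for test 1 (in0=1, in1=1, in2=0): N0=1, N1=0, N2=0, giving Y=0. Observed 1.
Test 1: faults giving observed 1 are {N0 stuck-at-0, N1 stuck-at-1, N2 stuck-at-1}.
Test 2 (in0=0, in1=1, in2=0): fault-free N0=0, N1=0, N2=0 → 0; observed 0. Eliminates N1 stuck-at-1, N2 stuck-at-1.
Only N0 stuck-at-0 is consistent with every test.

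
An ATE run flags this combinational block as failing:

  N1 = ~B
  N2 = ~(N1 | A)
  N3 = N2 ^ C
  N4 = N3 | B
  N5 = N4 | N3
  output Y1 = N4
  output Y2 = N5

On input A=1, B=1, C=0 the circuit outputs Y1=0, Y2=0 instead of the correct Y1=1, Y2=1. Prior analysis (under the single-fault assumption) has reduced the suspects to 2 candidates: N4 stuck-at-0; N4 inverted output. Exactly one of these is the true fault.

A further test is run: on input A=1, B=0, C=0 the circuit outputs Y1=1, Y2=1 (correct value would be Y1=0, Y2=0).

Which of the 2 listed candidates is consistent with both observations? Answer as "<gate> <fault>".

N4 inverted output

Evaluate each candidate on input A=1, B=0, C=0:
  N4 stuck-at-0: N1=1, N2=0, N3=0, N4=0 [stuck-at-0], N5=0 → Y1=0, Y2=0 — eliminated
  N4 inverted output: N1=1, N2=0, N3=0, N4=1 [inverted output], N5=1 → Y1=1, Y2=1 — matches
Only N4 inverted output reproduces the observed Y1=1, Y2=1.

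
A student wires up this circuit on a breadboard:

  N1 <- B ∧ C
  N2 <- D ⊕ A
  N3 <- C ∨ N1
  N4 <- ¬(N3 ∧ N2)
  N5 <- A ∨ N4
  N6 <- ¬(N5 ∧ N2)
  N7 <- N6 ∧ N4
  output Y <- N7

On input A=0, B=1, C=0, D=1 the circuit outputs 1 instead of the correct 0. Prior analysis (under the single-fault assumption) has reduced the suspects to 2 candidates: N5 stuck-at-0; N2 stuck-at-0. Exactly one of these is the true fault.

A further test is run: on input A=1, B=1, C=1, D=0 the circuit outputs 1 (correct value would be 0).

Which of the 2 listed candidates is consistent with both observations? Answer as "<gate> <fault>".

N2 stuck-at-0

Evaluate each candidate on input A=1, B=1, C=1, D=0:
  N5 stuck-at-0: N1=1, N2=1, N3=1, N4=0, N5=0 [stuck-at-0], N6=1, N7=0 → 0 — eliminated
  N2 stuck-at-0: N1=1, N2=0 [stuck-at-0], N3=1, N4=1, N5=1, N6=1, N7=1 → 1 — matches
Only N2 stuck-at-0 reproduces the observed 1.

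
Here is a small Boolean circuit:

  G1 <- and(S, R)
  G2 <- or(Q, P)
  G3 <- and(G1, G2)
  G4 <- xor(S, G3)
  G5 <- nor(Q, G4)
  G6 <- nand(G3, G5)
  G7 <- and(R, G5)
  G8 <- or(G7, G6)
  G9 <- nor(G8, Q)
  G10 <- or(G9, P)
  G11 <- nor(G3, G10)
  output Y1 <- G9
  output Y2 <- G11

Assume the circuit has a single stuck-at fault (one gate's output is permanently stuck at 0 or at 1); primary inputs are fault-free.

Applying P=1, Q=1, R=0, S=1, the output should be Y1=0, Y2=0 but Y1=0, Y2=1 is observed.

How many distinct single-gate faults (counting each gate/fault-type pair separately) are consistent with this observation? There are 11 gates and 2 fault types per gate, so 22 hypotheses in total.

Fault-free: G1=0, G2=1, G3=0, G4=1, G5=0, G6=1, G7=0, G8=1, G9=0, G10=1, G11=0 → Y1=0, Y2=0. Observed Y1=0, Y2=1.
  G1: none of the 2 fault types match ✗
  G2: none of the 2 fault types match ✗
  G3: none of the 2 fault types match ✗
  G4: none of the 2 fault types match ✗
  G5: none of the 2 fault types match ✗
  G6: none of the 2 fault types match ✗
  G7: none of the 2 fault types match ✗
  G8: none of the 2 fault types match ✗
  G9: none of the 2 fault types match ✗
  G10: stuck-at-0 ✓; others ✗
  G11: stuck-at-1 ✓; others ✗
Consistent faults: {G10 stuck-at-0, G11 stuck-at-1} — 2 in all.

2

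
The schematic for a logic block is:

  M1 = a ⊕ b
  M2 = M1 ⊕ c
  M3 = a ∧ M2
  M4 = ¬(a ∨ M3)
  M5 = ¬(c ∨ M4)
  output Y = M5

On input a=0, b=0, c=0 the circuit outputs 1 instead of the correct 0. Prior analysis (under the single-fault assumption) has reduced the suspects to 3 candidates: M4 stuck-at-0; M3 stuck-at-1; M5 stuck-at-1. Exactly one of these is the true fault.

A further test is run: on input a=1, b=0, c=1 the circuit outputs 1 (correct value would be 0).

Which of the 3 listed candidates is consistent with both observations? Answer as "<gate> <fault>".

M5 stuck-at-1

Evaluate each candidate on input a=1, b=0, c=1:
  M4 stuck-at-0: M1=1, M2=0, M3=0, M4=0 [stuck-at-0], M5=0 → 0 — eliminated
  M3 stuck-at-1: M1=1, M2=0, M3=1 [stuck-at-1], M4=0, M5=0 → 0 — eliminated
  M5 stuck-at-1: M1=1, M2=0, M3=0, M4=0, M5=1 [stuck-at-1] → 1 — matches
Only M5 stuck-at-1 reproduces the observed 1.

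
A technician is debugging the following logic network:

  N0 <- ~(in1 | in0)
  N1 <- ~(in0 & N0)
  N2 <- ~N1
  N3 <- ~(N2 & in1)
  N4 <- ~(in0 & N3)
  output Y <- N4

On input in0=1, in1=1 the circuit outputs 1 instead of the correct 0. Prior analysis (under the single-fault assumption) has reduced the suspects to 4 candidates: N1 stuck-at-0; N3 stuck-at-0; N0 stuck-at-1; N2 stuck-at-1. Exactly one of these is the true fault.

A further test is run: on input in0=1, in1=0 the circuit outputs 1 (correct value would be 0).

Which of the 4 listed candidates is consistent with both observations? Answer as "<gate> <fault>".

Evaluate each candidate on input in0=1, in1=0:
  N1 stuck-at-0: N0=0, N1=0 [stuck-at-0], N2=1, N3=1, N4=0 → 0 — eliminated
  N3 stuck-at-0: N0=0, N1=1, N2=0, N3=0 [stuck-at-0], N4=1 → 1 — matches
  N0 stuck-at-1: N0=1 [stuck-at-1], N1=0, N2=1, N3=1, N4=0 → 0 — eliminated
  N2 stuck-at-1: N0=0, N1=1, N2=1 [stuck-at-1], N3=1, N4=0 → 0 — eliminated
Only N3 stuck-at-0 reproduces the observed 1.

N3 stuck-at-0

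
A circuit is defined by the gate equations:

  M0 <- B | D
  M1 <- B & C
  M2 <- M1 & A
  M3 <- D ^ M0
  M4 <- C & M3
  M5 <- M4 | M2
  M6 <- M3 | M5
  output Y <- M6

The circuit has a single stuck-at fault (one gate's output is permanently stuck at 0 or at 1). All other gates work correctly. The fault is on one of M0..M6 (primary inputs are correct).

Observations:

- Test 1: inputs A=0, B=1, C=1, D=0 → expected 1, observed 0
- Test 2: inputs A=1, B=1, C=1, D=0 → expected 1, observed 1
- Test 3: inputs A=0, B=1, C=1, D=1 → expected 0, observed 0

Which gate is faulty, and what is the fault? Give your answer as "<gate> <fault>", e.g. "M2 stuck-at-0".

M3 stuck-at-0

Fault-free values for test 1 (A=0, B=1, C=1, D=0): M0=1, M1=1, M2=0, M3=1, M4=1, M5=1, M6=1, giving Y=1. Observed 0.
Test 1: faults giving observed 0 are {M0 stuck-at-0, M3 stuck-at-0, M6 stuck-at-0}.
Test 2 (A=1, B=1, C=1, D=0): fault-free M0=1, M1=1, M2=1, M3=1, M4=1, M5=1, M6=1 → 1; observed 1. Eliminates M6 stuck-at-0.
Test 3 (A=0, B=1, C=1, D=1): fault-free M0=1, M1=1, M2=0, M3=0, M4=0, M5=0, M6=0 → 0; observed 0. Eliminates M0 stuck-at-0.
Only M3 stuck-at-0 is consistent with every test.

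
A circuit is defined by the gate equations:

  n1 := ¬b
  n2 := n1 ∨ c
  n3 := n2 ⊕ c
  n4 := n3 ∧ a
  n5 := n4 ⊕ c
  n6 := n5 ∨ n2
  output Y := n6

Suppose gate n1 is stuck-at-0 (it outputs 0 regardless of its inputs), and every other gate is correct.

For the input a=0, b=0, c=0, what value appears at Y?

Propagate with n1 forced: n1=0 [stuck-at-0], n2=0, n3=0, n4=0, n5=0, n6=0.
So Y = 0. (Without the fault it would be 1.)

0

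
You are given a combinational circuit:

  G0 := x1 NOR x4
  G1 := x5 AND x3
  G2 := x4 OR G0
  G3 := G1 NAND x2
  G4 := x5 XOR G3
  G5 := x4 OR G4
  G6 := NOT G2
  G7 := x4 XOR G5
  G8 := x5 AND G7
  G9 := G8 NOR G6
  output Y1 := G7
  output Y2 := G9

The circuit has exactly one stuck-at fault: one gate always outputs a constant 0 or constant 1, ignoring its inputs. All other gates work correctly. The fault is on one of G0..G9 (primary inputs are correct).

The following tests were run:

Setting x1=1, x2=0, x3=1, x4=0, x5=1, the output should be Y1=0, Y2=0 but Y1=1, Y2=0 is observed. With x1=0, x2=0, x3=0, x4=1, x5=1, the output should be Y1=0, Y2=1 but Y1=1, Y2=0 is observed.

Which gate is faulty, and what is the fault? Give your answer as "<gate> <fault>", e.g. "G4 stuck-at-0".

G7 stuck-at-1

Fault-free values for test 1 (x1=1, x2=0, x3=1, x4=0, x5=1): G0=0, G1=1, G2=0, G3=1, G4=0, G5=0, G6=1, G7=0, G8=0, G9=0, giving Y1=0, Y2=0. Observed Y1=1, Y2=0.
Test 1: faults giving observed Y1=1, Y2=0 are {G3 stuck-at-0, G4 stuck-at-1, G5 stuck-at-1, G7 stuck-at-1}.
Test 2 (x1=0, x2=0, x3=0, x4=1, x5=1): fault-free G0=0, G1=0, G2=1, G3=1, G4=0, G5=1, G6=0, G7=0, G8=0, G9=1 → Y1=0, Y2=1; observed Y1=1, Y2=0. Eliminates G3 stuck-at-0, G4 stuck-at-1, G5 stuck-at-1.
Only G7 stuck-at-1 is consistent with every test.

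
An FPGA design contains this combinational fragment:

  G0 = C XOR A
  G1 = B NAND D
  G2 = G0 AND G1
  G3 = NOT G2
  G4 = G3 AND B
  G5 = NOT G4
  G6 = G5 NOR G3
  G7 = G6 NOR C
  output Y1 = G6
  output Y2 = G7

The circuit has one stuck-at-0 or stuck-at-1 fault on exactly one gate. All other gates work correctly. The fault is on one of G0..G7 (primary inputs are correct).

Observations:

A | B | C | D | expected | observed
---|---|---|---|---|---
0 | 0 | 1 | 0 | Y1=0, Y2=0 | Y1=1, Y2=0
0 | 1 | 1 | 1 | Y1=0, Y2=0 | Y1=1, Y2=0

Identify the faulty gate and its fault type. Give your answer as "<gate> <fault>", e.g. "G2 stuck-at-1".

G6 stuck-at-1

Fault-free values for test 1 (A=0, B=0, C=1, D=0): G0=1, G1=1, G2=1, G3=0, G4=0, G5=1, G6=0, G7=0, giving Y1=0, Y2=0. Observed Y1=1, Y2=0.
Test 1: faults giving observed Y1=1, Y2=0 are {G4 stuck-at-1, G5 stuck-at-0, G6 stuck-at-1}.
Test 2 (A=0, B=1, C=1, D=1): fault-free G0=1, G1=0, G2=0, G3=1, G4=1, G5=0, G6=0, G7=0 → Y1=0, Y2=0; observed Y1=1, Y2=0. Eliminates G4 stuck-at-1, G5 stuck-at-0.
Only G6 stuck-at-1 is consistent with every test.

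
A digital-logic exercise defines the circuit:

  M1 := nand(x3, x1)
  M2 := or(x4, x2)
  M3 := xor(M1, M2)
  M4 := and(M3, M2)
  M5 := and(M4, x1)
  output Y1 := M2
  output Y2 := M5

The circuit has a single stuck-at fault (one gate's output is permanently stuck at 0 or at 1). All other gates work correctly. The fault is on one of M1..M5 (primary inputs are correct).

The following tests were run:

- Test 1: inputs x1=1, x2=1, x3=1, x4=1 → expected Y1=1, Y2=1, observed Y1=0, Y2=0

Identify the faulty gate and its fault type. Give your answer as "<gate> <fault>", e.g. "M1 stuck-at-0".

M2 stuck-at-0

Fault-free values for test 1 (x1=1, x2=1, x3=1, x4=1): M1=0, M2=1, M3=1, M4=1, M5=1, giving Y1=1, Y2=1. Observed Y1=0, Y2=0.
Test 1: faults giving observed Y1=0, Y2=0 are {M2 stuck-at-0}.
Only M2 stuck-at-0 is consistent with every test.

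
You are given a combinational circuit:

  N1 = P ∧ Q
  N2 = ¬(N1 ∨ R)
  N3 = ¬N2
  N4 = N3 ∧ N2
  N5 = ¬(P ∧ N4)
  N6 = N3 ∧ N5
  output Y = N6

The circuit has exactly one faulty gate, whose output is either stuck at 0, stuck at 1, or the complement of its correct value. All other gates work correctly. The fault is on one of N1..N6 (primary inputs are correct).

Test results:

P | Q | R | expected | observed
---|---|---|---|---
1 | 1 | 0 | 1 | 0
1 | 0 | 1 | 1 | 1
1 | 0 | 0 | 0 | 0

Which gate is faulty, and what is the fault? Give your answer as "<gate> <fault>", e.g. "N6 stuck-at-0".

N1 stuck-at-0

Fault-free values for test 1 (P=1, Q=1, R=0): N1=1, N2=0, N3=1, N4=0, N5=1, N6=1, giving Y=1. Observed 0.
Test 1: faults giving observed 0 are {N1 stuck-at-0, N1 inverted output, N2 stuck-at-1, N2 inverted output, N3 stuck-at-0, N3 inverted output, N4 stuck-at-1, N4 inverted output, N5 stuck-at-0, N5 inverted output, N6 stuck-at-0, N6 inverted output}.
Test 2 (P=1, Q=0, R=1): fault-free N1=0, N2=0, N3=1, N4=0, N5=1, N6=1 → 1; observed 1. Eliminates N2 stuck-at-1, N2 inverted output, N3 stuck-at-0, N3 inverted output, N4 stuck-at-1, N4 inverted output, N5 stuck-at-0, N5 inverted output, N6 stuck-at-0, N6 inverted output.
Test 3 (P=1, Q=0, R=0): fault-free N1=0, N2=1, N3=0, N4=0, N5=1, N6=0 → 0; observed 0. Eliminates N1 inverted output.
Only N1 stuck-at-0 is consistent with every test.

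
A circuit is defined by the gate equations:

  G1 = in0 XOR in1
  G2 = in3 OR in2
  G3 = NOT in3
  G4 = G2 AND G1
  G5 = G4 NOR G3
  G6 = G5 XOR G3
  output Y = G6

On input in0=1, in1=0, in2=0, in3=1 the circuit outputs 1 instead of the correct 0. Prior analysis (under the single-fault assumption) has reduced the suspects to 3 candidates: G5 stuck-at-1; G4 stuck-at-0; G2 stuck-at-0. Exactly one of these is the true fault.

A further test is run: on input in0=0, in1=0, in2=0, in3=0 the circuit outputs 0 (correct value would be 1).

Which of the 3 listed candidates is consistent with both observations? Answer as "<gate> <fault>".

Evaluate each candidate on input in0=0, in1=0, in2=0, in3=0:
  G5 stuck-at-1: G1=0, G2=0, G3=1, G4=0, G5=1 [stuck-at-1], G6=0 → 0 — matches
  G4 stuck-at-0: G1=0, G2=0, G3=1, G4=0 [stuck-at-0], G5=0, G6=1 → 1 — eliminated
  G2 stuck-at-0: G1=0, G2=0 [stuck-at-0], G3=1, G4=0, G5=0, G6=1 → 1 — eliminated
Only G5 stuck-at-1 reproduces the observed 0.

G5 stuck-at-1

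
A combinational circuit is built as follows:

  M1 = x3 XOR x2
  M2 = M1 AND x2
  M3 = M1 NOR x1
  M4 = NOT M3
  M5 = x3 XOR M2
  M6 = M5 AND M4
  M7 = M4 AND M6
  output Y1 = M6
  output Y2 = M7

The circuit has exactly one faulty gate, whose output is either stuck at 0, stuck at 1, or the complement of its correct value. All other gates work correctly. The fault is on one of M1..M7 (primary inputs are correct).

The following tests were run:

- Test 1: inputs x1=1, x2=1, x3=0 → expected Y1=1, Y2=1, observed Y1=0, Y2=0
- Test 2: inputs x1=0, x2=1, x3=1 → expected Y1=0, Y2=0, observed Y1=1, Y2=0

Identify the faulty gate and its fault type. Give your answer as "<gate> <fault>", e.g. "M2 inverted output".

M6 inverted output

Fault-free values for test 1 (x1=1, x2=1, x3=0): M1=1, M2=1, M3=0, M4=1, M5=1, M6=1, M7=1, giving Y1=1, Y2=1. Observed Y1=0, Y2=0.
Test 1: faults giving observed Y1=0, Y2=0 are {M1 stuck-at-0, M1 inverted output, M2 stuck-at-0, M2 inverted output, M3 stuck-at-1, M3 inverted output, M4 stuck-at-0, M4 inverted output, M5 stuck-at-0, M5 inverted output, M6 stuck-at-0, M6 inverted output}.
Test 2 (x1=0, x2=1, x3=1): fault-free M1=0, M2=0, M3=1, M4=0, M5=1, M6=0, M7=0 → Y1=0, Y2=0; observed Y1=1, Y2=0. Eliminates M1 stuck-at-0, M1 inverted output, M2 stuck-at-0, M2 inverted output, M3 stuck-at-1, M3 inverted output, M4 stuck-at-0, M4 inverted output, M5 stuck-at-0, M5 inverted output, M6 stuck-at-0.
Only M6 inverted output is consistent with every test.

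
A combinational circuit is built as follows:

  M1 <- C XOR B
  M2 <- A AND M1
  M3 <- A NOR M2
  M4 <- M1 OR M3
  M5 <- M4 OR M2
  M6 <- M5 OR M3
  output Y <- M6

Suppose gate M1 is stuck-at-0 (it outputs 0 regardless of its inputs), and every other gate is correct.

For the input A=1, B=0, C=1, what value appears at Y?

0

Propagate with M1 forced: M1=0 [stuck-at-0], M2=0, M3=0, M4=0, M5=0, M6=0.
So Y = 0. (Without the fault it would be 1.)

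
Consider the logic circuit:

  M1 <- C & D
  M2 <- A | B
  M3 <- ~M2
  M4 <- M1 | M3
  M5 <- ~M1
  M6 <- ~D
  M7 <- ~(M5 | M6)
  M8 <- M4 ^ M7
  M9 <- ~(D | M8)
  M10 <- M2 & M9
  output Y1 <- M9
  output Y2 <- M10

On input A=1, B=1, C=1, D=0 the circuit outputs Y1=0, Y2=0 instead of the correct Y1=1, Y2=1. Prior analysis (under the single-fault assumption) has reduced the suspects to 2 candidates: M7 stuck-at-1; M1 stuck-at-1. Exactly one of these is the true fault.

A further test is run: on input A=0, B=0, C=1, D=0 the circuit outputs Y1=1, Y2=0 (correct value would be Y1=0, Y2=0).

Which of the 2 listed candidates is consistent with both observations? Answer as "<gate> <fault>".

Evaluate each candidate on input A=0, B=0, C=1, D=0:
  M7 stuck-at-1: M1=0, M2=0, M3=1, M4=1, M5=1, M6=1, M7=1 [stuck-at-1], M8=0, M9=1, M10=0 → Y1=1, Y2=0 — matches
  M1 stuck-at-1: M1=1 [stuck-at-1], M2=0, M3=1, M4=1, M5=0, M6=1, M7=0, M8=1, M9=0, M10=0 → Y1=0, Y2=0 — eliminated
Only M7 stuck-at-1 reproduces the observed Y1=1, Y2=0.

M7 stuck-at-1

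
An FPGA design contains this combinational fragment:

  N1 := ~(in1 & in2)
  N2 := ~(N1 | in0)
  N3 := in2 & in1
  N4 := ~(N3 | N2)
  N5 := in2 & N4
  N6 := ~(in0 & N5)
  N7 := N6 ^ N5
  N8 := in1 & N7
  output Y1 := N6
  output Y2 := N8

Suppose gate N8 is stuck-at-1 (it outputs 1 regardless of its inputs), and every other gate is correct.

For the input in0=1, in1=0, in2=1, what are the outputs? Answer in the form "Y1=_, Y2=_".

Propagate with N8 forced: N1=1, N2=0, N3=0, N4=1, N5=1, N6=0, N7=1, N8=1 [stuck-at-1].
So the outputs are Y1=0, Y2=1. (Without the fault they would be Y1=0, Y2=0.)

Y1=0, Y2=1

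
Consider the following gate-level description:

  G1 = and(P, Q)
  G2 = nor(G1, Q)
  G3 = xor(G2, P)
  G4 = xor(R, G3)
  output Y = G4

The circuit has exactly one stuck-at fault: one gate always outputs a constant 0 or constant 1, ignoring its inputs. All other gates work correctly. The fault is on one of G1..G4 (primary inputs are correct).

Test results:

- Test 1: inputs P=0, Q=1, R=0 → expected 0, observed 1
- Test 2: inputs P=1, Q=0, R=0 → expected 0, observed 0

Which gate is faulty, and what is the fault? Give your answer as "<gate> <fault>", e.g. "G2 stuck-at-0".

Fault-free values for test 1 (P=0, Q=1, R=0): G1=0, G2=0, G3=0, G4=0, giving Y=0. Observed 1.
Test 1: faults giving observed 1 are {G2 stuck-at-1, G3 stuck-at-1, G4 stuck-at-1}.
Test 2 (P=1, Q=0, R=0): fault-free G1=0, G2=1, G3=0, G4=0 → 0; observed 0. Eliminates G3 stuck-at-1, G4 stuck-at-1.
Only G2 stuck-at-1 is consistent with every test.

G2 stuck-at-1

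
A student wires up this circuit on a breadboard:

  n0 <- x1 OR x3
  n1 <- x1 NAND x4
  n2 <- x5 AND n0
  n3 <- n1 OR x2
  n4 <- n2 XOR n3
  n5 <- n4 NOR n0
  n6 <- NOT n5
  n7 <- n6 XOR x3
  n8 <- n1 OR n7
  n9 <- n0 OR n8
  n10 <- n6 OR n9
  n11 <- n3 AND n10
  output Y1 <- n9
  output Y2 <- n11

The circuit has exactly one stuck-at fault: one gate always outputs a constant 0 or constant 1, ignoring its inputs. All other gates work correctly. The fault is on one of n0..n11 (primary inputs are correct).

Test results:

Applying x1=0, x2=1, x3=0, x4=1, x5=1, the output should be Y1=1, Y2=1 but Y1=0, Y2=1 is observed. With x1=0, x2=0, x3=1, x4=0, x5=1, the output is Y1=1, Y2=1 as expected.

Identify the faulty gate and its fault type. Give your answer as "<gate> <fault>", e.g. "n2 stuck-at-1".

Fault-free values for test 1 (x1=0, x2=1, x3=0, x4=1, x5=1): n0=0, n1=1, n2=0, n3=1, n4=1, n5=0, n6=1, n7=1, n8=1, n9=1, n10=1, n11=1, giving Y1=1, Y2=1. Observed Y1=0, Y2=1.
Test 1: faults giving observed Y1=0, Y2=1 are {n8 stuck-at-0, n9 stuck-at-0}.
Test 2 (x1=0, x2=0, x3=1, x4=0, x5=1): fault-free n0=1, n1=1, n2=1, n3=1, n4=0, n5=0, n6=1, n7=0, n8=1, n9=1, n10=1, n11=1 → Y1=1, Y2=1; observed Y1=1, Y2=1. Eliminates n9 stuck-at-0.
Only n8 stuck-at-0 is consistent with every test.

n8 stuck-at-0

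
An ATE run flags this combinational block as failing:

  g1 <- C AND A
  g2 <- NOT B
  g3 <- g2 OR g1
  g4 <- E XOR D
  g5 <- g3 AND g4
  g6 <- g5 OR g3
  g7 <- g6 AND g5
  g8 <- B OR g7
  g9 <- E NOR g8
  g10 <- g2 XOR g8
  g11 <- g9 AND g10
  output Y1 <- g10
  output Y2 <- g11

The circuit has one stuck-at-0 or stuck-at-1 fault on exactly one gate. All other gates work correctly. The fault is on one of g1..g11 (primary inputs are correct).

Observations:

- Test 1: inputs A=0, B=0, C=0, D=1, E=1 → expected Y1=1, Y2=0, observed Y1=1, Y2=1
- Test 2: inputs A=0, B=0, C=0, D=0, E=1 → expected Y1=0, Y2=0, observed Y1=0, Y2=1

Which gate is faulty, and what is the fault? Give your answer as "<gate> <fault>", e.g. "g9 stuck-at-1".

g11 stuck-at-1

Fault-free values for test 1 (A=0, B=0, C=0, D=1, E=1): g1=0, g2=1, g3=1, g4=0, g5=0, g6=1, g7=0, g8=0, g9=0, g10=1, g11=0, giving Y1=1, Y2=0. Observed Y1=1, Y2=1.
Test 1: faults giving observed Y1=1, Y2=1 are {g9 stuck-at-1, g11 stuck-at-1}.
Test 2 (A=0, B=0, C=0, D=0, E=1): fault-free g1=0, g2=1, g3=1, g4=1, g5=1, g6=1, g7=1, g8=1, g9=0, g10=0, g11=0 → Y1=0, Y2=0; observed Y1=0, Y2=1. Eliminates g9 stuck-at-1.
Only g11 stuck-at-1 is consistent with every test.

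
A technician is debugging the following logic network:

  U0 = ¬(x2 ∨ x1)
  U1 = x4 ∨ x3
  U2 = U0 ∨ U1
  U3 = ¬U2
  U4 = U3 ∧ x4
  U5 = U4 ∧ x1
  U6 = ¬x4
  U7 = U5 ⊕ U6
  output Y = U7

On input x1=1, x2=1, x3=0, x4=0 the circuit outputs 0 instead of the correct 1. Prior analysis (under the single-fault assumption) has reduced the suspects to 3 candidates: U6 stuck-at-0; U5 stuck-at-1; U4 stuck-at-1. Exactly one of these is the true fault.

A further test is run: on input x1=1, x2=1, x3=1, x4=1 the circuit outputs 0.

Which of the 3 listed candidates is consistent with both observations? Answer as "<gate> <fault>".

Evaluate each candidate on input x1=1, x2=1, x3=1, x4=1:
  U6 stuck-at-0: U0=0, U1=1, U2=1, U3=0, U4=0, U5=0, U6=0 [stuck-at-0], U7=0 → 0 — matches
  U5 stuck-at-1: U0=0, U1=1, U2=1, U3=0, U4=0, U5=1 [stuck-at-1], U6=0, U7=1 → 1 — eliminated
  U4 stuck-at-1: U0=0, U1=1, U2=1, U3=0, U4=1 [stuck-at-1], U5=1, U6=0, U7=1 → 1 — eliminated
Only U6 stuck-at-0 reproduces the observed 0.

U6 stuck-at-0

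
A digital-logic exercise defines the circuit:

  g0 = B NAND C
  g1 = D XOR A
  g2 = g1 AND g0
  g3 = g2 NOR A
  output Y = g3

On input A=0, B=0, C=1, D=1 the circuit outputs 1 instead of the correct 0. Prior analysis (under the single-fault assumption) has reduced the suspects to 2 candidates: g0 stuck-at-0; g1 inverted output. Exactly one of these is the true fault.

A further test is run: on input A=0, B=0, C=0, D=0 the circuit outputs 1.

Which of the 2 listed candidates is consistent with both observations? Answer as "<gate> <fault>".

g0 stuck-at-0

Evaluate each candidate on input A=0, B=0, C=0, D=0:
  g0 stuck-at-0: g0=0 [stuck-at-0], g1=0, g2=0, g3=1 → 1 — matches
  g1 inverted output: g0=1, g1=1 [inverted output], g2=1, g3=0 → 0 — eliminated
Only g0 stuck-at-0 reproduces the observed 1.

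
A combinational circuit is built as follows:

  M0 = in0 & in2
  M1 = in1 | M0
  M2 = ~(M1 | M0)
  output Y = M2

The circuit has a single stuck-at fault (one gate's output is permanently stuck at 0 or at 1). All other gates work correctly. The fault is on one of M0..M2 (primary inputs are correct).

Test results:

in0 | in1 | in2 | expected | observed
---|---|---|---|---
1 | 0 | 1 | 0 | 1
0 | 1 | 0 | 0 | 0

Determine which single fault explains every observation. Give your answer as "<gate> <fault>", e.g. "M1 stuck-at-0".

Fault-free values for test 1 (in0=1, in1=0, in2=1): M0=1, M1=1, M2=0, giving Y=0. Observed 1.
Test 1: faults giving observed 1 are {M0 stuck-at-0, M2 stuck-at-1}.
Test 2 (in0=0, in1=1, in2=0): fault-free M0=0, M1=1, M2=0 → 0; observed 0. Eliminates M2 stuck-at-1.
Only M0 stuck-at-0 is consistent with every test.

M0 stuck-at-0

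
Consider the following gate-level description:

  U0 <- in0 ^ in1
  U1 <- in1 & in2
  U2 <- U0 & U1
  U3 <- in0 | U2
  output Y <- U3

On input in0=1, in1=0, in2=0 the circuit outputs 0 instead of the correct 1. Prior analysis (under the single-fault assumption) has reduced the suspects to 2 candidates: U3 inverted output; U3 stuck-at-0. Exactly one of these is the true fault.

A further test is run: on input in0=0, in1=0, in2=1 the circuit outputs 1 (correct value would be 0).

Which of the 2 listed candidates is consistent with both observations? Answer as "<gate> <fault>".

Evaluate each candidate on input in0=0, in1=0, in2=1:
  U3 inverted output: U0=0, U1=0, U2=0, U3=1 [inverted output] → 1 — matches
  U3 stuck-at-0: U0=0, U1=0, U2=0, U3=0 [stuck-at-0] → 0 — eliminated
Only U3 inverted output reproduces the observed 1.

U3 inverted output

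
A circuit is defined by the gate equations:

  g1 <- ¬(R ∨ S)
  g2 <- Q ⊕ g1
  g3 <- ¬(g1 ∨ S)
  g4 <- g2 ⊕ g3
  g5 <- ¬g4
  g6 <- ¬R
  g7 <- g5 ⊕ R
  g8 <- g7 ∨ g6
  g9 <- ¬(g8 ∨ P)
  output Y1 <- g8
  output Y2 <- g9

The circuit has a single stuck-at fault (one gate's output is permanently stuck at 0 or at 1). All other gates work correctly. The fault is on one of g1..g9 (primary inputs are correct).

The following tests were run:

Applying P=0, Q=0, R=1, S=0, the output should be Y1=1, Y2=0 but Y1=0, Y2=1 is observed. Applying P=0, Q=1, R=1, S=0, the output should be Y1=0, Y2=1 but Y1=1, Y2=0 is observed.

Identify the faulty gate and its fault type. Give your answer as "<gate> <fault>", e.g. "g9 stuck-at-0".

Fault-free values for test 1 (P=0, Q=0, R=1, S=0): g1=0, g2=0, g3=1, g4=1, g5=0, g6=0, g7=1, g8=1, g9=0, giving Y1=1, Y2=0. Observed Y1=0, Y2=1.
Test 1: faults giving observed Y1=0, Y2=1 are {g2 stuck-at-1, g3 stuck-at-0, g4 stuck-at-0, g5 stuck-at-1, g7 stuck-at-0, g8 stuck-at-0}.
Test 2 (P=0, Q=1, R=1, S=0): fault-free g1=0, g2=1, g3=1, g4=0, g5=1, g6=0, g7=0, g8=0, g9=1 → Y1=0, Y2=1; observed Y1=1, Y2=0. Eliminates g2 stuck-at-1, g4 stuck-at-0, g5 stuck-at-1, g7 stuck-at-0, g8 stuck-at-0.
Only g3 stuck-at-0 is consistent with every test.

g3 stuck-at-0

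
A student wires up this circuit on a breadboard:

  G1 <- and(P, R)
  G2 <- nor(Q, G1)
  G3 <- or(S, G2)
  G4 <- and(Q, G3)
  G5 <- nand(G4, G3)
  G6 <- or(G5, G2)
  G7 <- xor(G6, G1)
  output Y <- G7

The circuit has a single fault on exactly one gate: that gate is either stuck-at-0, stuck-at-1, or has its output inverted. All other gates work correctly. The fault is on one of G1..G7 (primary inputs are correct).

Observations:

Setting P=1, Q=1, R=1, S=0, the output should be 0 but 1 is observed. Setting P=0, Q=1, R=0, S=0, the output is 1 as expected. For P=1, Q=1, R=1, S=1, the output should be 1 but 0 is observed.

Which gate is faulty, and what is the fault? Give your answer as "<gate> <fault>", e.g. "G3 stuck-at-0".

G1 stuck-at-0

Fault-free values for test 1 (P=1, Q=1, R=1, S=0): G1=1, G2=0, G3=0, G4=0, G5=1, G6=1, G7=0, giving Y=0. Observed 1.
Test 1: faults giving observed 1 are {G1 stuck-at-0, G1 inverted output, G3 stuck-at-1, G3 inverted output, G5 stuck-at-0, G5 inverted output, G6 stuck-at-0, G6 inverted output, G7 stuck-at-1, G7 inverted output}.
Test 2 (P=0, Q=1, R=0, S=0): fault-free G1=0, G2=0, G3=0, G4=0, G5=1, G6=1, G7=1 → 1; observed 1. Eliminates G1 inverted output, G3 stuck-at-1, G3 inverted output, G5 stuck-at-0, G5 inverted output, G6 stuck-at-0, G6 inverted output, G7 inverted output.
Test 3 (P=1, Q=1, R=1, S=1): fault-free G1=1, G2=0, G3=1, G4=1, G5=0, G6=0, G7=1 → 1; observed 0. Eliminates G7 stuck-at-1.
Only G1 stuck-at-0 is consistent with every test.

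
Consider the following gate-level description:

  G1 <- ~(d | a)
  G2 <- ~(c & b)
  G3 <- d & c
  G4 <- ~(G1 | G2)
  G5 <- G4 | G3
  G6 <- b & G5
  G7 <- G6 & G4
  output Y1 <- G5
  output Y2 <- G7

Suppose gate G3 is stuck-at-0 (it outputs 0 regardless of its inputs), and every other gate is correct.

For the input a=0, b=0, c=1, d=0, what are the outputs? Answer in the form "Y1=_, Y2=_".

Propagate with G3 forced: G1=1, G2=1, G3=0 [stuck-at-0], G4=0, G5=0, G6=0, G7=0.
So the outputs are Y1=0, Y2=0. (Same as the fault-free value — the fault is masked on this input.)

Y1=0, Y2=0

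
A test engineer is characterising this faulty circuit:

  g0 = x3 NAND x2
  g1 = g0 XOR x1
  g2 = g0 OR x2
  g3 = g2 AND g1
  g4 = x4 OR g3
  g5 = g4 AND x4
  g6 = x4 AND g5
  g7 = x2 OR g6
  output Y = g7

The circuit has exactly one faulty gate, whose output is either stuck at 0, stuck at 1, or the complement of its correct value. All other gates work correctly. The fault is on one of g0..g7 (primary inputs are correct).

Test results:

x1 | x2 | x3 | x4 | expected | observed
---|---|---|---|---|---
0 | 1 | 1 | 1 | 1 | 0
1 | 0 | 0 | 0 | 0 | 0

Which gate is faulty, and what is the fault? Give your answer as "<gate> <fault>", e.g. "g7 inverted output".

g7 stuck-at-0

Fault-free values for test 1 (x1=0, x2=1, x3=1, x4=1): g0=0, g1=0, g2=1, g3=0, g4=1, g5=1, g6=1, g7=1, giving Y=1. Observed 0.
Test 1: faults giving observed 0 are {g7 stuck-at-0, g7 inverted output}.
Test 2 (x1=1, x2=0, x3=0, x4=0): fault-free g0=1, g1=0, g2=1, g3=0, g4=0, g5=0, g6=0, g7=0 → 0; observed 0. Eliminates g7 inverted output.
Only g7 stuck-at-0 is consistent with every test.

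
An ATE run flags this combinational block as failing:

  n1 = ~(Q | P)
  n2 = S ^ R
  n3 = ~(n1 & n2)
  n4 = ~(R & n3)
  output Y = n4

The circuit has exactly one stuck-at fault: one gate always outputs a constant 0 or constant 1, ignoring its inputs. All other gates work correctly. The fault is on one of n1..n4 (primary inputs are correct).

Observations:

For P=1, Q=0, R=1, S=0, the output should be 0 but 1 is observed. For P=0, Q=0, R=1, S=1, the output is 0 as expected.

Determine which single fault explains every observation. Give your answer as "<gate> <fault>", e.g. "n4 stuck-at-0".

n1 stuck-at-1

Fault-free values for test 1 (P=1, Q=0, R=1, S=0): n1=0, n2=1, n3=1, n4=0, giving Y=0. Observed 1.
Test 1: faults giving observed 1 are {n1 stuck-at-1, n3 stuck-at-0, n4 stuck-at-1}.
Test 2 (P=0, Q=0, R=1, S=1): fault-free n1=1, n2=0, n3=1, n4=0 → 0; observed 0. Eliminates n3 stuck-at-0, n4 stuck-at-1.
Only n1 stuck-at-1 is consistent with every test.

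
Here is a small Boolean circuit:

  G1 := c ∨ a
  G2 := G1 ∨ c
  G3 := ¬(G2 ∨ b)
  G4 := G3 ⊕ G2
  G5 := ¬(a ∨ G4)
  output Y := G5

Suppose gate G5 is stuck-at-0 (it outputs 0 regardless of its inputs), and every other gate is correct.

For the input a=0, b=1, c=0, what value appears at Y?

Propagate with G5 forced: G1=0, G2=0, G3=0, G4=0, G5=0 [stuck-at-0].
So Y = 0. (Without the fault it would be 1.)

0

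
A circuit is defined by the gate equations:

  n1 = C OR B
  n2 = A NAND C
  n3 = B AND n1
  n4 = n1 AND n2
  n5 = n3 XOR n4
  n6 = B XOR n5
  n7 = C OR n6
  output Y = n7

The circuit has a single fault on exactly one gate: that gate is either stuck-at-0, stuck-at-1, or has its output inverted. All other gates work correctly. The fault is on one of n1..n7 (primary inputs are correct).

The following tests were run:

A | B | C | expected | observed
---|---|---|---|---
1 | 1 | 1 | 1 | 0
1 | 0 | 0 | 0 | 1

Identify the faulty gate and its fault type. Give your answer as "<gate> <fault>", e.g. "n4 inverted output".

n7 inverted output

Fault-free values for test 1 (A=1, B=1, C=1): n1=1, n2=0, n3=1, n4=0, n5=1, n6=0, n7=1, giving Y=1. Observed 0.
Test 1: faults giving observed 0 are {n7 stuck-at-0, n7 inverted output}.
Test 2 (A=1, B=0, C=0): fault-free n1=0, n2=1, n3=0, n4=0, n5=0, n6=0, n7=0 → 0; observed 1. Eliminates n7 stuck-at-0.
Only n7 inverted output is consistent with every test.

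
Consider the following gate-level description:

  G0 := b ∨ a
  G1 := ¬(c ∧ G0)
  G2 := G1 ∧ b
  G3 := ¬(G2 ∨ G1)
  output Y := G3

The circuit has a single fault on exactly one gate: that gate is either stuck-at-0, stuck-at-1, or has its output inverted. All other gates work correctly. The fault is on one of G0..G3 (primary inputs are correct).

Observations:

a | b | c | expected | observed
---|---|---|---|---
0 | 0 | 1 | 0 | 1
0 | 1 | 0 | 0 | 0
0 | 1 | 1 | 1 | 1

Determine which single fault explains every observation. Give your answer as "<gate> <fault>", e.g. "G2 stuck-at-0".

Fault-free values for test 1 (a=0, b=0, c=1): G0=0, G1=1, G2=0, G3=0, giving Y=0. Observed 1.
Test 1: faults giving observed 1 are {G0 stuck-at-1, G0 inverted output, G1 stuck-at-0, G1 inverted output, G3 stuck-at-1, G3 inverted output}.
Test 2 (a=0, b=1, c=0): fault-free G0=1, G1=1, G2=1, G3=0 → 0; observed 0. Eliminates G1 stuck-at-0, G1 inverted output, G3 stuck-at-1, G3 inverted output.
Test 3 (a=0, b=1, c=1): fault-free G0=1, G1=0, G2=0, G3=1 → 1; observed 1. Eliminates G0 inverted output.
Only G0 stuck-at-1 is consistent with every test.

G0 stuck-at-1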